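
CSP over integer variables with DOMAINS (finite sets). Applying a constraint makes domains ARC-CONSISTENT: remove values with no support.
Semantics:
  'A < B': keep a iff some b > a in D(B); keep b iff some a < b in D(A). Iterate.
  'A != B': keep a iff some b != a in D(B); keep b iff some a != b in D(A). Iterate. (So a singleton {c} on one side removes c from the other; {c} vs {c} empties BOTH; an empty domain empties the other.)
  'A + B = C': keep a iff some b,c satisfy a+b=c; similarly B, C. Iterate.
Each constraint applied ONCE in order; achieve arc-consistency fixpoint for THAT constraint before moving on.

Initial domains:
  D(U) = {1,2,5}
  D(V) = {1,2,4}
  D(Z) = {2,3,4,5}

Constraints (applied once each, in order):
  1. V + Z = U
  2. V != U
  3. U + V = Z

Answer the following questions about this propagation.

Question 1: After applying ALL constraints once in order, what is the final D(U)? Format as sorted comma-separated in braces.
Answer: {}

Derivation:
Constraint 1 (V + Z = U) on D(V)={1,2,4} D(Z)={2,3,4,5} D(U)={1,2,5}: V {1,2,4}->{1,2}; Z {2,3,4,5}->{3,4}; U {1,2,5}->{5}
Constraint 2 (V != U) on D(V)={1,2} D(U)={5}: no change
Constraint 3 (U + V = Z) on D(U)={5} D(V)={1,2} D(Z)={3,4}: U {5}->{}; V {1,2}->{}; Z {3,4}->{}
So after all 3 constraints: D(U) = {}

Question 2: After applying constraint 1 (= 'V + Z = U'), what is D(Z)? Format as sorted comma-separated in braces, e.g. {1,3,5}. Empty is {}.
Answer: {3,4}

Derivation:
Constraint 1 (V + Z = U) on D(V)={1,2,4} D(Z)={2,3,4,5} D(U)={1,2,5}: V {1,2,4}->{1,2}; Z {2,3,4,5}->{3,4}; U {1,2,5}->{5}
So after constraint 1: D(Z) = {3,4}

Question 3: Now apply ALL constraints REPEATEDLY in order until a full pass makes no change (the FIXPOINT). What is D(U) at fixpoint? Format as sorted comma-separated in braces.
Answer: {}

Derivation:
pass 0 (initial): D(U)={1,2,5}
pass 1: U {1,2,5}->{}; V {1,2,4}->{}; Z {2,3,4,5}->{}
pass 2: no change
Fixpoint after 2 passes: D(U) = {}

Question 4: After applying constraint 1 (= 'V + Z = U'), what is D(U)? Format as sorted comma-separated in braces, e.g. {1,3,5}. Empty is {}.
Constraint 1 (V + Z = U) on D(V)={1,2,4} D(Z)={2,3,4,5} D(U)={1,2,5}: V {1,2,4}->{1,2}; Z {2,3,4,5}->{3,4}; U {1,2,5}->{5}
So after constraint 1: D(U) = {5}

Answer: {5}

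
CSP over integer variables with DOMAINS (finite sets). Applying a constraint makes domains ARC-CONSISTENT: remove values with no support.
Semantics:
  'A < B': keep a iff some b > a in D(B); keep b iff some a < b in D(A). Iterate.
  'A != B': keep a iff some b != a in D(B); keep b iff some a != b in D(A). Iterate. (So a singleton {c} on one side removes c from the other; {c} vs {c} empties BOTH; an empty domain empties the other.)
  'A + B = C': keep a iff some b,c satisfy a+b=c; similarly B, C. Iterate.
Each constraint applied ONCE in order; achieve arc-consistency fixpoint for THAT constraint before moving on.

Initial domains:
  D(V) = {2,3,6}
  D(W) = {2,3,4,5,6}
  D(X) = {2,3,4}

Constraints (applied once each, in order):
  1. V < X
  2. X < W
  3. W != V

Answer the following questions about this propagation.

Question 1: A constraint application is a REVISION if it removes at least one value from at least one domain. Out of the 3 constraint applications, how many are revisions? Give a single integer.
Answer: 2

Derivation:
Constraint 1 (V < X) on D(V)={2,3,6} D(X)={2,3,4}: V {2,3,6}->{2,3}; X {2,3,4}->{3,4} => REVISION
Constraint 2 (X < W) on D(X)={3,4} D(W)={2,3,4,5,6}: W {2,3,4,5,6}->{4,5,6} => REVISION
Constraint 3 (W != V) on D(W)={4,5,6} D(V)={2,3}: no change => not a revision
Total revisions = 2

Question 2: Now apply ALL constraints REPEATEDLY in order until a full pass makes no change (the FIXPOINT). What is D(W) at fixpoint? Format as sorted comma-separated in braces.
pass 0 (initial): D(W)={2,3,4,5,6}
pass 1: V {2,3,6}->{2,3}; W {2,3,4,5,6}->{4,5,6}; X {2,3,4}->{3,4}
pass 2: no change
Fixpoint after 2 passes: D(W) = {4,5,6}

Answer: {4,5,6}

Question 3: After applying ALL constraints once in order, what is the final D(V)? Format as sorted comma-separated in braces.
Constraint 1 (V < X) on D(V)={2,3,6} D(X)={2,3,4}: V {2,3,6}->{2,3}; X {2,3,4}->{3,4}
Constraint 2 (X < W) on D(X)={3,4} D(W)={2,3,4,5,6}: W {2,3,4,5,6}->{4,5,6}
Constraint 3 (W != V) on D(W)={4,5,6} D(V)={2,3}: no change
So after all 3 constraints: D(V) = {2,3}

Answer: {2,3}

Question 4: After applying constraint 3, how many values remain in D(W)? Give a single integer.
Answer: 3

Derivation:
Constraint 1 (V < X) on D(V)={2,3,6} D(X)={2,3,4}: V {2,3,6}->{2,3}; X {2,3,4}->{3,4}
Constraint 2 (X < W) on D(X)={3,4} D(W)={2,3,4,5,6}: W {2,3,4,5,6}->{4,5,6}
Constraint 3 (W != V) on D(W)={4,5,6} D(V)={2,3}: no change
So after constraint 3: D(W)={4,5,6}, size = 3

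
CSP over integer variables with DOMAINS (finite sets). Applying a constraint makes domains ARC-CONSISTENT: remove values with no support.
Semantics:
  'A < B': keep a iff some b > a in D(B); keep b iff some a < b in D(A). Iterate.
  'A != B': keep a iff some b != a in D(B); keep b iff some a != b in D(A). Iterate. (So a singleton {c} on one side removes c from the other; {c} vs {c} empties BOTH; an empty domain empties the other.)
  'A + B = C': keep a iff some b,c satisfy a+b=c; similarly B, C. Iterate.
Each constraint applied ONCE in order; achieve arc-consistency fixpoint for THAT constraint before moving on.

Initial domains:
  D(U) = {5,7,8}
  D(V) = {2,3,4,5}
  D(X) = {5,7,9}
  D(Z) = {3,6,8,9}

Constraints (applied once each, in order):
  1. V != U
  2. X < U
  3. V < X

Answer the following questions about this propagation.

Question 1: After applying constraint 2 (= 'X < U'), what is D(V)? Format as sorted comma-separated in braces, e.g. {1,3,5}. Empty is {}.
Answer: {2,3,4,5}

Derivation:
Constraint 1 (V != U) on D(V)={2,3,4,5} D(U)={5,7,8}: no change
Constraint 2 (X < U) on D(X)={5,7,9} D(U)={5,7,8}: X {5,7,9}->{5,7}; U {5,7,8}->{7,8}
So after constraint 2: D(V) = {2,3,4,5}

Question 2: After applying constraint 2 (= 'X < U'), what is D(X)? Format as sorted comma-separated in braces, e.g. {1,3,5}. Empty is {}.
Answer: {5,7}

Derivation:
Constraint 1 (V != U) on D(V)={2,3,4,5} D(U)={5,7,8}: no change
Constraint 2 (X < U) on D(X)={5,7,9} D(U)={5,7,8}: X {5,7,9}->{5,7}; U {5,7,8}->{7,8}
So after constraint 2: D(X) = {5,7}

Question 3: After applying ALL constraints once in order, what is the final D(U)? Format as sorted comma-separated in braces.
Constraint 1 (V != U) on D(V)={2,3,4,5} D(U)={5,7,8}: no change
Constraint 2 (X < U) on D(X)={5,7,9} D(U)={5,7,8}: X {5,7,9}->{5,7}; U {5,7,8}->{7,8}
Constraint 3 (V < X) on D(V)={2,3,4,5} D(X)={5,7}: no change
So after all 3 constraints: D(U) = {7,8}

Answer: {7,8}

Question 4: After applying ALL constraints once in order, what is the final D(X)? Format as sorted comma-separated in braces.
Constraint 1 (V != U) on D(V)={2,3,4,5} D(U)={5,7,8}: no change
Constraint 2 (X < U) on D(X)={5,7,9} D(U)={5,7,8}: X {5,7,9}->{5,7}; U {5,7,8}->{7,8}
Constraint 3 (V < X) on D(V)={2,3,4,5} D(X)={5,7}: no change
So after all 3 constraints: D(X) = {5,7}

Answer: {5,7}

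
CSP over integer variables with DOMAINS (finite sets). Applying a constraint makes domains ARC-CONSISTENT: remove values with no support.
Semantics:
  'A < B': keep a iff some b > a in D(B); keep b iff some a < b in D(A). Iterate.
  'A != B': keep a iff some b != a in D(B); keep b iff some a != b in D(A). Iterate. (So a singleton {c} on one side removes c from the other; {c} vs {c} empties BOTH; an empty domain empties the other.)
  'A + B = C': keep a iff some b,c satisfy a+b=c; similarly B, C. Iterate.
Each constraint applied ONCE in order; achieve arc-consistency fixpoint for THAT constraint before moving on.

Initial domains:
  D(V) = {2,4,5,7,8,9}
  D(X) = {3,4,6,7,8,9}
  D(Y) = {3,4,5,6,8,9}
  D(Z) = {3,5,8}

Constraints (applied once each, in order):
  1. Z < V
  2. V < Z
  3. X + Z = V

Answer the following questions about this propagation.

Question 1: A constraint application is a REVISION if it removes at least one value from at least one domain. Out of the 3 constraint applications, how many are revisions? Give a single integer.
Constraint 1 (Z < V) on D(Z)={3,5,8} D(V)={2,4,5,7,8,9}: V {2,4,5,7,8,9}->{4,5,7,8,9} => REVISION
Constraint 2 (V < Z) on D(V)={4,5,7,8,9} D(Z)={3,5,8}: V {4,5,7,8,9}->{4,5,7}; Z {3,5,8}->{5,8} => REVISION
Constraint 3 (X + Z = V) on D(X)={3,4,6,7,8,9} D(Z)={5,8} D(V)={4,5,7}: X {3,4,6,7,8,9}->{}; Z {5,8}->{}; V {4,5,7}->{} => REVISION
Total revisions = 3

Answer: 3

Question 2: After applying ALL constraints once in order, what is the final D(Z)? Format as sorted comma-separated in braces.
Constraint 1 (Z < V) on D(Z)={3,5,8} D(V)={2,4,5,7,8,9}: V {2,4,5,7,8,9}->{4,5,7,8,9}
Constraint 2 (V < Z) on D(V)={4,5,7,8,9} D(Z)={3,5,8}: V {4,5,7,8,9}->{4,5,7}; Z {3,5,8}->{5,8}
Constraint 3 (X + Z = V) on D(X)={3,4,6,7,8,9} D(Z)={5,8} D(V)={4,5,7}: X {3,4,6,7,8,9}->{}; Z {5,8}->{}; V {4,5,7}->{}
So after all 3 constraints: D(Z) = {}

Answer: {}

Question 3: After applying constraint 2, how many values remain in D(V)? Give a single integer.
Answer: 3

Derivation:
Constraint 1 (Z < V) on D(Z)={3,5,8} D(V)={2,4,5,7,8,9}: V {2,4,5,7,8,9}->{4,5,7,8,9}
Constraint 2 (V < Z) on D(V)={4,5,7,8,9} D(Z)={3,5,8}: V {4,5,7,8,9}->{4,5,7}; Z {3,5,8}->{5,8}
So after constraint 2: D(V)={4,5,7}, size = 3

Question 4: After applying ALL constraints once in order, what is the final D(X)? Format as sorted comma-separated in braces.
Answer: {}

Derivation:
Constraint 1 (Z < V) on D(Z)={3,5,8} D(V)={2,4,5,7,8,9}: V {2,4,5,7,8,9}->{4,5,7,8,9}
Constraint 2 (V < Z) on D(V)={4,5,7,8,9} D(Z)={3,5,8}: V {4,5,7,8,9}->{4,5,7}; Z {3,5,8}->{5,8}
Constraint 3 (X + Z = V) on D(X)={3,4,6,7,8,9} D(Z)={5,8} D(V)={4,5,7}: X {3,4,6,7,8,9}->{}; Z {5,8}->{}; V {4,5,7}->{}
So after all 3 constraints: D(X) = {}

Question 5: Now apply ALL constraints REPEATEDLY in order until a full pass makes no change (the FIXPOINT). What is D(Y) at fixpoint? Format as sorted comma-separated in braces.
Answer: {3,4,5,6,8,9}

Derivation:
pass 0 (initial): D(Y)={3,4,5,6,8,9}
pass 1: V {2,4,5,7,8,9}->{}; X {3,4,6,7,8,9}->{}; Z {3,5,8}->{}
pass 2: no change
Fixpoint after 2 passes: D(Y) = {3,4,5,6,8,9}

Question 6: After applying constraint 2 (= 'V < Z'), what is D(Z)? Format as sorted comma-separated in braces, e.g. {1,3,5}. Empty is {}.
Constraint 1 (Z < V) on D(Z)={3,5,8} D(V)={2,4,5,7,8,9}: V {2,4,5,7,8,9}->{4,5,7,8,9}
Constraint 2 (V < Z) on D(V)={4,5,7,8,9} D(Z)={3,5,8}: V {4,5,7,8,9}->{4,5,7}; Z {3,5,8}->{5,8}
So after constraint 2: D(Z) = {5,8}

Answer: {5,8}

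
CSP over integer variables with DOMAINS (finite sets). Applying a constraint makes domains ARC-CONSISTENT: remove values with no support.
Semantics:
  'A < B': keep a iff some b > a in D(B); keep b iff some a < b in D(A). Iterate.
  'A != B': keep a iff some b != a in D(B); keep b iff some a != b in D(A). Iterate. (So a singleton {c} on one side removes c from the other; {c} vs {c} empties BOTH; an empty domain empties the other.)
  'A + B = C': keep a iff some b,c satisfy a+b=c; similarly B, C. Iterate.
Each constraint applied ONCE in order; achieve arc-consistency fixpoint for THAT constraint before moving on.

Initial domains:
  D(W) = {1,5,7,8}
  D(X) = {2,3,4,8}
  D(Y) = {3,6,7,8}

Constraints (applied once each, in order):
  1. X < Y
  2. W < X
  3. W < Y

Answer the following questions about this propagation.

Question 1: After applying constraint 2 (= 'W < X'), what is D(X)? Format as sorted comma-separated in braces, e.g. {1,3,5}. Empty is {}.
Constraint 1 (X < Y) on D(X)={2,3,4,8} D(Y)={3,6,7,8}: X {2,3,4,8}->{2,3,4}
Constraint 2 (W < X) on D(W)={1,5,7,8} D(X)={2,3,4}: W {1,5,7,8}->{1}
So after constraint 2: D(X) = {2,3,4}

Answer: {2,3,4}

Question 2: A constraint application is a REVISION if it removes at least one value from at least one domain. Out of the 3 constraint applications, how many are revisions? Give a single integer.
Constraint 1 (X < Y) on D(X)={2,3,4,8} D(Y)={3,6,7,8}: X {2,3,4,8}->{2,3,4} => REVISION
Constraint 2 (W < X) on D(W)={1,5,7,8} D(X)={2,3,4}: W {1,5,7,8}->{1} => REVISION
Constraint 3 (W < Y) on D(W)={1} D(Y)={3,6,7,8}: no change => not a revision
Total revisions = 2

Answer: 2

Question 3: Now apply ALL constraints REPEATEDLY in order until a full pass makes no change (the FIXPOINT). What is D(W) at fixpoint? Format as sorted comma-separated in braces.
pass 0 (initial): D(W)={1,5,7,8}
pass 1: W {1,5,7,8}->{1}; X {2,3,4,8}->{2,3,4}
pass 2: no change
Fixpoint after 2 passes: D(W) = {1}

Answer: {1}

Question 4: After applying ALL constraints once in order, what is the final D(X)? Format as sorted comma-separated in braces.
Constraint 1 (X < Y) on D(X)={2,3,4,8} D(Y)={3,6,7,8}: X {2,3,4,8}->{2,3,4}
Constraint 2 (W < X) on D(W)={1,5,7,8} D(X)={2,3,4}: W {1,5,7,8}->{1}
Constraint 3 (W < Y) on D(W)={1} D(Y)={3,6,7,8}: no change
So after all 3 constraints: D(X) = {2,3,4}

Answer: {2,3,4}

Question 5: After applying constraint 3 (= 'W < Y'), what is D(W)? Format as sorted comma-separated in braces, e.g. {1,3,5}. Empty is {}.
Answer: {1}

Derivation:
Constraint 1 (X < Y) on D(X)={2,3,4,8} D(Y)={3,6,7,8}: X {2,3,4,8}->{2,3,4}
Constraint 2 (W < X) on D(W)={1,5,7,8} D(X)={2,3,4}: W {1,5,7,8}->{1}
Constraint 3 (W < Y) on D(W)={1} D(Y)={3,6,7,8}: no change
So after constraint 3: D(W) = {1}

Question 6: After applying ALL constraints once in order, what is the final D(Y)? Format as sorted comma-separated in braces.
Constraint 1 (X < Y) on D(X)={2,3,4,8} D(Y)={3,6,7,8}: X {2,3,4,8}->{2,3,4}
Constraint 2 (W < X) on D(W)={1,5,7,8} D(X)={2,3,4}: W {1,5,7,8}->{1}
Constraint 3 (W < Y) on D(W)={1} D(Y)={3,6,7,8}: no change
So after all 3 constraints: D(Y) = {3,6,7,8}

Answer: {3,6,7,8}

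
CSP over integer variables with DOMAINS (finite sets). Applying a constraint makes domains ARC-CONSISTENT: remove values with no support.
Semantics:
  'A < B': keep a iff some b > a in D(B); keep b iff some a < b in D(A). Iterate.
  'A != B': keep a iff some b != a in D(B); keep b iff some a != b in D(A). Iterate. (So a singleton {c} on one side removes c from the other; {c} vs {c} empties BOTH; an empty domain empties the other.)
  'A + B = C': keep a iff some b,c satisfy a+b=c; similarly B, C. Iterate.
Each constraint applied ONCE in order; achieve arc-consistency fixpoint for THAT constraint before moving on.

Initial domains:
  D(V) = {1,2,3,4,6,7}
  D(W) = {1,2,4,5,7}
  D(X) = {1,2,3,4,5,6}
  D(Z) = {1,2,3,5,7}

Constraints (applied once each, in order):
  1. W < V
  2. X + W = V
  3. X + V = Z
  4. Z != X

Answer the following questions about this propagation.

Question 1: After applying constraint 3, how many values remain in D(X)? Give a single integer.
Constraint 1 (W < V) on D(W)={1,2,4,5,7} D(V)={1,2,3,4,6,7}: W {1,2,4,5,7}->{1,2,4,5}; V {1,2,3,4,6,7}->{2,3,4,6,7}
Constraint 2 (X + W = V) on D(X)={1,2,3,4,5,6} D(W)={1,2,4,5} D(V)={2,3,4,6,7}: no change
Constraint 3 (X + V = Z) on D(X)={1,2,3,4,5,6} D(V)={2,3,4,6,7} D(Z)={1,2,3,5,7}: X {1,2,3,4,5,6}->{1,2,3,4,5}; V {2,3,4,6,7}->{2,3,4,6}; Z {1,2,3,5,7}->{3,5,7}
So after constraint 3: D(X)={1,2,3,4,5}, size = 5

Answer: 5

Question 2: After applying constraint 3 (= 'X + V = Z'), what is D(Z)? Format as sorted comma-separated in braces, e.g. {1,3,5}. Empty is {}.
Answer: {3,5,7}

Derivation:
Constraint 1 (W < V) on D(W)={1,2,4,5,7} D(V)={1,2,3,4,6,7}: W {1,2,4,5,7}->{1,2,4,5}; V {1,2,3,4,6,7}->{2,3,4,6,7}
Constraint 2 (X + W = V) on D(X)={1,2,3,4,5,6} D(W)={1,2,4,5} D(V)={2,3,4,6,7}: no change
Constraint 3 (X + V = Z) on D(X)={1,2,3,4,5,6} D(V)={2,3,4,6,7} D(Z)={1,2,3,5,7}: X {1,2,3,4,5,6}->{1,2,3,4,5}; V {2,3,4,6,7}->{2,3,4,6}; Z {1,2,3,5,7}->{3,5,7}
So after constraint 3: D(Z) = {3,5,7}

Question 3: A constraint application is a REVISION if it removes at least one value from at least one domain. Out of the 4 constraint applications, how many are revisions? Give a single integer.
Constraint 1 (W < V) on D(W)={1,2,4,5,7} D(V)={1,2,3,4,6,7}: W {1,2,4,5,7}->{1,2,4,5}; V {1,2,3,4,6,7}->{2,3,4,6,7} => REVISION
Constraint 2 (X + W = V) on D(X)={1,2,3,4,5,6} D(W)={1,2,4,5} D(V)={2,3,4,6,7}: no change => not a revision
Constraint 3 (X + V = Z) on D(X)={1,2,3,4,5,6} D(V)={2,3,4,6,7} D(Z)={1,2,3,5,7}: X {1,2,3,4,5,6}->{1,2,3,4,5}; V {2,3,4,6,7}->{2,3,4,6}; Z {1,2,3,5,7}->{3,5,7} => REVISION
Constraint 4 (Z != X) on D(Z)={3,5,7} D(X)={1,2,3,4,5}: no change => not a revision
Total revisions = 2

Answer: 2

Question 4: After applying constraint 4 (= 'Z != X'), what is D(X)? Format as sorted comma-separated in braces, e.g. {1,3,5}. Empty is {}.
Answer: {1,2,3,4,5}

Derivation:
Constraint 1 (W < V) on D(W)={1,2,4,5,7} D(V)={1,2,3,4,6,7}: W {1,2,4,5,7}->{1,2,4,5}; V {1,2,3,4,6,7}->{2,3,4,6,7}
Constraint 2 (X + W = V) on D(X)={1,2,3,4,5,6} D(W)={1,2,4,5} D(V)={2,3,4,6,7}: no change
Constraint 3 (X + V = Z) on D(X)={1,2,3,4,5,6} D(V)={2,3,4,6,7} D(Z)={1,2,3,5,7}: X {1,2,3,4,5,6}->{1,2,3,4,5}; V {2,3,4,6,7}->{2,3,4,6}; Z {1,2,3,5,7}->{3,5,7}
Constraint 4 (Z != X) on D(Z)={3,5,7} D(X)={1,2,3,4,5}: no change
So after constraint 4: D(X) = {1,2,3,4,5}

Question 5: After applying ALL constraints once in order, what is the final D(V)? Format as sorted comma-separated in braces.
Constraint 1 (W < V) on D(W)={1,2,4,5,7} D(V)={1,2,3,4,6,7}: W {1,2,4,5,7}->{1,2,4,5}; V {1,2,3,4,6,7}->{2,3,4,6,7}
Constraint 2 (X + W = V) on D(X)={1,2,3,4,5,6} D(W)={1,2,4,5} D(V)={2,3,4,6,7}: no change
Constraint 3 (X + V = Z) on D(X)={1,2,3,4,5,6} D(V)={2,3,4,6,7} D(Z)={1,2,3,5,7}: X {1,2,3,4,5,6}->{1,2,3,4,5}; V {2,3,4,6,7}->{2,3,4,6}; Z {1,2,3,5,7}->{3,5,7}
Constraint 4 (Z != X) on D(Z)={3,5,7} D(X)={1,2,3,4,5}: no change
So after all 4 constraints: D(V) = {2,3,4,6}

Answer: {2,3,4,6}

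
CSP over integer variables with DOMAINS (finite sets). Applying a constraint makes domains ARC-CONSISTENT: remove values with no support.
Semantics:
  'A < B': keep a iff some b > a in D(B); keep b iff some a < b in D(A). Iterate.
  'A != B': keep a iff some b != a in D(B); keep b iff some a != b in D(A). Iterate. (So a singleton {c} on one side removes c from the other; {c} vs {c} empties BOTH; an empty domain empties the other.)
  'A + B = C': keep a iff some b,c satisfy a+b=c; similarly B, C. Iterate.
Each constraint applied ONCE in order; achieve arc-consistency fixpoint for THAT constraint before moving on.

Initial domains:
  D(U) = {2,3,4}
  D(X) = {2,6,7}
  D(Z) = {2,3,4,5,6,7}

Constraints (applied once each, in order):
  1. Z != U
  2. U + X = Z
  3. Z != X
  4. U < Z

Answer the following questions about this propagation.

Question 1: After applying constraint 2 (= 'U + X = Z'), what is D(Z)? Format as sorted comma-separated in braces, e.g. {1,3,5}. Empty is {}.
Answer: {4,5,6}

Derivation:
Constraint 1 (Z != U) on D(Z)={2,3,4,5,6,7} D(U)={2,3,4}: no change
Constraint 2 (U + X = Z) on D(U)={2,3,4} D(X)={2,6,7} D(Z)={2,3,4,5,6,7}: X {2,6,7}->{2}; Z {2,3,4,5,6,7}->{4,5,6}
So after constraint 2: D(Z) = {4,5,6}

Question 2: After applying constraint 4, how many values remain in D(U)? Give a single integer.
Constraint 1 (Z != U) on D(Z)={2,3,4,5,6,7} D(U)={2,3,4}: no change
Constraint 2 (U + X = Z) on D(U)={2,3,4} D(X)={2,6,7} D(Z)={2,3,4,5,6,7}: X {2,6,7}->{2}; Z {2,3,4,5,6,7}->{4,5,6}
Constraint 3 (Z != X) on D(Z)={4,5,6} D(X)={2}: no change
Constraint 4 (U < Z) on D(U)={2,3,4} D(Z)={4,5,6}: no change
So after constraint 4: D(U)={2,3,4}, size = 3

Answer: 3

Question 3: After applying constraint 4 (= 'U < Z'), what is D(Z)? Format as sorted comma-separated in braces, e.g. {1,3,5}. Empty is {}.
Constraint 1 (Z != U) on D(Z)={2,3,4,5,6,7} D(U)={2,3,4}: no change
Constraint 2 (U + X = Z) on D(U)={2,3,4} D(X)={2,6,7} D(Z)={2,3,4,5,6,7}: X {2,6,7}->{2}; Z {2,3,4,5,6,7}->{4,5,6}
Constraint 3 (Z != X) on D(Z)={4,5,6} D(X)={2}: no change
Constraint 4 (U < Z) on D(U)={2,3,4} D(Z)={4,5,6}: no change
So after constraint 4: D(Z) = {4,5,6}

Answer: {4,5,6}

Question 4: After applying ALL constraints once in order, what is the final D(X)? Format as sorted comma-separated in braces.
Answer: {2}

Derivation:
Constraint 1 (Z != U) on D(Z)={2,3,4,5,6,7} D(U)={2,3,4}: no change
Constraint 2 (U + X = Z) on D(U)={2,3,4} D(X)={2,6,7} D(Z)={2,3,4,5,6,7}: X {2,6,7}->{2}; Z {2,3,4,5,6,7}->{4,5,6}
Constraint 3 (Z != X) on D(Z)={4,5,6} D(X)={2}: no change
Constraint 4 (U < Z) on D(U)={2,3,4} D(Z)={4,5,6}: no change
So after all 4 constraints: D(X) = {2}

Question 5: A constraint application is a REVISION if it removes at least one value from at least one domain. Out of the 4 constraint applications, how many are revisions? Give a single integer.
Answer: 1

Derivation:
Constraint 1 (Z != U) on D(Z)={2,3,4,5,6,7} D(U)={2,3,4}: no change => not a revision
Constraint 2 (U + X = Z) on D(U)={2,3,4} D(X)={2,6,7} D(Z)={2,3,4,5,6,7}: X {2,6,7}->{2}; Z {2,3,4,5,6,7}->{4,5,6} => REVISION
Constraint 3 (Z != X) on D(Z)={4,5,6} D(X)={2}: no change => not a revision
Constraint 4 (U < Z) on D(U)={2,3,4} D(Z)={4,5,6}: no change => not a revision
Total revisions = 1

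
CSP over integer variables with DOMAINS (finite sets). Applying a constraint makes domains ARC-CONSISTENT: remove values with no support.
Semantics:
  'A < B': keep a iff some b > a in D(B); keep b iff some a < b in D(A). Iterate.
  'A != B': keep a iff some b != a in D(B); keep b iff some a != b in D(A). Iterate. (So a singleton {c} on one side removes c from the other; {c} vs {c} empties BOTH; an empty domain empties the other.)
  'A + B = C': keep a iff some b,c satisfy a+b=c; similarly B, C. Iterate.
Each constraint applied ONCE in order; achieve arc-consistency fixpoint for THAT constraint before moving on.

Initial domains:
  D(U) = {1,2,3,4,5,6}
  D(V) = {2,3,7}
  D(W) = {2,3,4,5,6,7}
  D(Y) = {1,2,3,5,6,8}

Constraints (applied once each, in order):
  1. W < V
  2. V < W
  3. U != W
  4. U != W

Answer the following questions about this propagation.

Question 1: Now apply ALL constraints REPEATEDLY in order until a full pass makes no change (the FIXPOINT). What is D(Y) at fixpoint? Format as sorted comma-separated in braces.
pass 0 (initial): D(Y)={1,2,3,5,6,8}
pass 1: V {2,3,7}->{3}; W {2,3,4,5,6,7}->{4,5,6}
pass 2: U {1,2,3,4,5,6}->{}; V {3}->{}; W {4,5,6}->{}
pass 3: no change
Fixpoint after 3 passes: D(Y) = {1,2,3,5,6,8}

Answer: {1,2,3,5,6,8}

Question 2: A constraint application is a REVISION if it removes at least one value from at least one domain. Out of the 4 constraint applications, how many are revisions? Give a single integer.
Constraint 1 (W < V) on D(W)={2,3,4,5,6,7} D(V)={2,3,7}: W {2,3,4,5,6,7}->{2,3,4,5,6}; V {2,3,7}->{3,7} => REVISION
Constraint 2 (V < W) on D(V)={3,7} D(W)={2,3,4,5,6}: V {3,7}->{3}; W {2,3,4,5,6}->{4,5,6} => REVISION
Constraint 3 (U != W) on D(U)={1,2,3,4,5,6} D(W)={4,5,6}: no change => not a revision
Constraint 4 (U != W) on D(U)={1,2,3,4,5,6} D(W)={4,5,6}: no change => not a revision
Total revisions = 2

Answer: 2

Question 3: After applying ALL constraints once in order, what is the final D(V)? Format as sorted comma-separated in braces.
Constraint 1 (W < V) on D(W)={2,3,4,5,6,7} D(V)={2,3,7}: W {2,3,4,5,6,7}->{2,3,4,5,6}; V {2,3,7}->{3,7}
Constraint 2 (V < W) on D(V)={3,7} D(W)={2,3,4,5,6}: V {3,7}->{3}; W {2,3,4,5,6}->{4,5,6}
Constraint 3 (U != W) on D(U)={1,2,3,4,5,6} D(W)={4,5,6}: no change
Constraint 4 (U != W) on D(U)={1,2,3,4,5,6} D(W)={4,5,6}: no change
So after all 4 constraints: D(V) = {3}

Answer: {3}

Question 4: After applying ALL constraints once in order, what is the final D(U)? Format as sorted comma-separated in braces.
Constraint 1 (W < V) on D(W)={2,3,4,5,6,7} D(V)={2,3,7}: W {2,3,4,5,6,7}->{2,3,4,5,6}; V {2,3,7}->{3,7}
Constraint 2 (V < W) on D(V)={3,7} D(W)={2,3,4,5,6}: V {3,7}->{3}; W {2,3,4,5,6}->{4,5,6}
Constraint 3 (U != W) on D(U)={1,2,3,4,5,6} D(W)={4,5,6}: no change
Constraint 4 (U != W) on D(U)={1,2,3,4,5,6} D(W)={4,5,6}: no change
So after all 4 constraints: D(U) = {1,2,3,4,5,6}

Answer: {1,2,3,4,5,6}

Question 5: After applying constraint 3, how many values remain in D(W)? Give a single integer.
Answer: 3

Derivation:
Constraint 1 (W < V) on D(W)={2,3,4,5,6,7} D(V)={2,3,7}: W {2,3,4,5,6,7}->{2,3,4,5,6}; V {2,3,7}->{3,7}
Constraint 2 (V < W) on D(V)={3,7} D(W)={2,3,4,5,6}: V {3,7}->{3}; W {2,3,4,5,6}->{4,5,6}
Constraint 3 (U != W) on D(U)={1,2,3,4,5,6} D(W)={4,5,6}: no change
So after constraint 3: D(W)={4,5,6}, size = 3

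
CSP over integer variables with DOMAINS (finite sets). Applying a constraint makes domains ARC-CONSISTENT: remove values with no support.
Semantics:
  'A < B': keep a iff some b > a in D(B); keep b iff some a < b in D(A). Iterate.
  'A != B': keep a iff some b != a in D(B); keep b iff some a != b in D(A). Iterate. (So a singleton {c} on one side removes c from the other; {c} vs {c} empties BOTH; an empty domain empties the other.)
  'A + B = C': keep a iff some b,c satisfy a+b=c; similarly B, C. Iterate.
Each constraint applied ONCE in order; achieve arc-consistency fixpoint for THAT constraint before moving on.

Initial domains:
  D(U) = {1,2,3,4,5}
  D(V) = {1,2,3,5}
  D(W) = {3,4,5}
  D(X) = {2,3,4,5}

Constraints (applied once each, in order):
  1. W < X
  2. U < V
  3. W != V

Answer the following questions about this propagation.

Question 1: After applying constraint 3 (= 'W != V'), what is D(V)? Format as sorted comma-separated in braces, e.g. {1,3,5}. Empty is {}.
Constraint 1 (W < X) on D(W)={3,4,5} D(X)={2,3,4,5}: W {3,4,5}->{3,4}; X {2,3,4,5}->{4,5}
Constraint 2 (U < V) on D(U)={1,2,3,4,5} D(V)={1,2,3,5}: U {1,2,3,4,5}->{1,2,3,4}; V {1,2,3,5}->{2,3,5}
Constraint 3 (W != V) on D(W)={3,4} D(V)={2,3,5}: no change
So after constraint 3: D(V) = {2,3,5}

Answer: {2,3,5}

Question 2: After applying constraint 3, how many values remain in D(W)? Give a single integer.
Constraint 1 (W < X) on D(W)={3,4,5} D(X)={2,3,4,5}: W {3,4,5}->{3,4}; X {2,3,4,5}->{4,5}
Constraint 2 (U < V) on D(U)={1,2,3,4,5} D(V)={1,2,3,5}: U {1,2,3,4,5}->{1,2,3,4}; V {1,2,3,5}->{2,3,5}
Constraint 3 (W != V) on D(W)={3,4} D(V)={2,3,5}: no change
So after constraint 3: D(W)={3,4}, size = 2

Answer: 2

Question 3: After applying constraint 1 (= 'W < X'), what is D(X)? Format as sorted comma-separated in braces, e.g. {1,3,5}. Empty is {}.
Answer: {4,5}

Derivation:
Constraint 1 (W < X) on D(W)={3,4,5} D(X)={2,3,4,5}: W {3,4,5}->{3,4}; X {2,3,4,5}->{4,5}
So after constraint 1: D(X) = {4,5}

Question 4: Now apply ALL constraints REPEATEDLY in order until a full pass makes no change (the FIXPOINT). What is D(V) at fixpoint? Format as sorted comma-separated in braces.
Answer: {2,3,5}

Derivation:
pass 0 (initial): D(V)={1,2,3,5}
pass 1: U {1,2,3,4,5}->{1,2,3,4}; V {1,2,3,5}->{2,3,5}; W {3,4,5}->{3,4}; X {2,3,4,5}->{4,5}
pass 2: no change
Fixpoint after 2 passes: D(V) = {2,3,5}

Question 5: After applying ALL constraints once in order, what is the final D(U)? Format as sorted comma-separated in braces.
Constraint 1 (W < X) on D(W)={3,4,5} D(X)={2,3,4,5}: W {3,4,5}->{3,4}; X {2,3,4,5}->{4,5}
Constraint 2 (U < V) on D(U)={1,2,3,4,5} D(V)={1,2,3,5}: U {1,2,3,4,5}->{1,2,3,4}; V {1,2,3,5}->{2,3,5}
Constraint 3 (W != V) on D(W)={3,4} D(V)={2,3,5}: no change
So after all 3 constraints: D(U) = {1,2,3,4}

Answer: {1,2,3,4}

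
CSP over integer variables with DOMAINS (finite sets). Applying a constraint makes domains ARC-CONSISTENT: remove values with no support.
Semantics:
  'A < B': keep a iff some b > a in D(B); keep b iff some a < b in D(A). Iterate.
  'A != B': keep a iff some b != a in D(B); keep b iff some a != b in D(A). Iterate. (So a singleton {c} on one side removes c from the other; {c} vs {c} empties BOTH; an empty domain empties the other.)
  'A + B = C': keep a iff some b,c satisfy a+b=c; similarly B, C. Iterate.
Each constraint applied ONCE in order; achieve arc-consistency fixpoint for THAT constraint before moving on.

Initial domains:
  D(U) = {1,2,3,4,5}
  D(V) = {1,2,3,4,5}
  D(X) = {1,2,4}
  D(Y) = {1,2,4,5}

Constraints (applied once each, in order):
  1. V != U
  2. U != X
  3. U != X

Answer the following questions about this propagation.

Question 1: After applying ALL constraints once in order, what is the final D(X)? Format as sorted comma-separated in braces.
Constraint 1 (V != U) on D(V)={1,2,3,4,5} D(U)={1,2,3,4,5}: no change
Constraint 2 (U != X) on D(U)={1,2,3,4,5} D(X)={1,2,4}: no change
Constraint 3 (U != X) on D(U)={1,2,3,4,5} D(X)={1,2,4}: no change
So after all 3 constraints: D(X) = {1,2,4}

Answer: {1,2,4}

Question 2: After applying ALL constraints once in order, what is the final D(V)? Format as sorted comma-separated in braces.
Constraint 1 (V != U) on D(V)={1,2,3,4,5} D(U)={1,2,3,4,5}: no change
Constraint 2 (U != X) on D(U)={1,2,3,4,5} D(X)={1,2,4}: no change
Constraint 3 (U != X) on D(U)={1,2,3,4,5} D(X)={1,2,4}: no change
So after all 3 constraints: D(V) = {1,2,3,4,5}

Answer: {1,2,3,4,5}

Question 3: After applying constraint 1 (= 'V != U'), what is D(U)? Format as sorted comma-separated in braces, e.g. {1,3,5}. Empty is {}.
Answer: {1,2,3,4,5}

Derivation:
Constraint 1 (V != U) on D(V)={1,2,3,4,5} D(U)={1,2,3,4,5}: no change
So after constraint 1: D(U) = {1,2,3,4,5}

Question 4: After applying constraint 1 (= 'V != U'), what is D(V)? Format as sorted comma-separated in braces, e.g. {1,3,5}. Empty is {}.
Constraint 1 (V != U) on D(V)={1,2,3,4,5} D(U)={1,2,3,4,5}: no change
So after constraint 1: D(V) = {1,2,3,4,5}

Answer: {1,2,3,4,5}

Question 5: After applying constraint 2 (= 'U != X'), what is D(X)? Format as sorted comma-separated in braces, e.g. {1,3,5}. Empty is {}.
Answer: {1,2,4}

Derivation:
Constraint 1 (V != U) on D(V)={1,2,3,4,5} D(U)={1,2,3,4,5}: no change
Constraint 2 (U != X) on D(U)={1,2,3,4,5} D(X)={1,2,4}: no change
So after constraint 2: D(X) = {1,2,4}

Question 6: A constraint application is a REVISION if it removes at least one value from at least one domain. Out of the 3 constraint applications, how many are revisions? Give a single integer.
Constraint 1 (V != U) on D(V)={1,2,3,4,5} D(U)={1,2,3,4,5}: no change => not a revision
Constraint 2 (U != X) on D(U)={1,2,3,4,5} D(X)={1,2,4}: no change => not a revision
Constraint 3 (U != X) on D(U)={1,2,3,4,5} D(X)={1,2,4}: no change => not a revision
Total revisions = 0

Answer: 0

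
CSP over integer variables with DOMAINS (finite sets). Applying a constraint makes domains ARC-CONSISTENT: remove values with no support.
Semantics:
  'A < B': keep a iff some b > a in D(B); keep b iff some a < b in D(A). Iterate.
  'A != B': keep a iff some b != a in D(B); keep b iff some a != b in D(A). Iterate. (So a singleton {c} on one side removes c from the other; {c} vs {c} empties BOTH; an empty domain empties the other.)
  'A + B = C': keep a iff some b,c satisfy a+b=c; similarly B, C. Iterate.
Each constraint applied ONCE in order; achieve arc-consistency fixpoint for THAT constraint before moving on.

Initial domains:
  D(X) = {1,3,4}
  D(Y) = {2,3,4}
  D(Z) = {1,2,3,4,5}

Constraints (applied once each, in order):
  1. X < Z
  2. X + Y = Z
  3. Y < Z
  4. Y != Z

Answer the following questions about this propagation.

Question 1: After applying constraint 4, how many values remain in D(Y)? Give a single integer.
Answer: 3

Derivation:
Constraint 1 (X < Z) on D(X)={1,3,4} D(Z)={1,2,3,4,5}: Z {1,2,3,4,5}->{2,3,4,5}
Constraint 2 (X + Y = Z) on D(X)={1,3,4} D(Y)={2,3,4} D(Z)={2,3,4,5}: X {1,3,4}->{1,3}; Z {2,3,4,5}->{3,4,5}
Constraint 3 (Y < Z) on D(Y)={2,3,4} D(Z)={3,4,5}: no change
Constraint 4 (Y != Z) on D(Y)={2,3,4} D(Z)={3,4,5}: no change
So after constraint 4: D(Y)={2,3,4}, size = 3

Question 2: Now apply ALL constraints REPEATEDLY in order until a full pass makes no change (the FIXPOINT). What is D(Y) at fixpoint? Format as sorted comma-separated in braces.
pass 0 (initial): D(Y)={2,3,4}
pass 1: X {1,3,4}->{1,3}; Z {1,2,3,4,5}->{3,4,5}
pass 2: no change
Fixpoint after 2 passes: D(Y) = {2,3,4}

Answer: {2,3,4}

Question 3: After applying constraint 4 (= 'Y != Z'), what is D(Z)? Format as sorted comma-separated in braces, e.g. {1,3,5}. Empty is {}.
Answer: {3,4,5}

Derivation:
Constraint 1 (X < Z) on D(X)={1,3,4} D(Z)={1,2,3,4,5}: Z {1,2,3,4,5}->{2,3,4,5}
Constraint 2 (X + Y = Z) on D(X)={1,3,4} D(Y)={2,3,4} D(Z)={2,3,4,5}: X {1,3,4}->{1,3}; Z {2,3,4,5}->{3,4,5}
Constraint 3 (Y < Z) on D(Y)={2,3,4} D(Z)={3,4,5}: no change
Constraint 4 (Y != Z) on D(Y)={2,3,4} D(Z)={3,4,5}: no change
So after constraint 4: D(Z) = {3,4,5}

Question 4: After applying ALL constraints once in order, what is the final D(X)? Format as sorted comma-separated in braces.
Answer: {1,3}

Derivation:
Constraint 1 (X < Z) on D(X)={1,3,4} D(Z)={1,2,3,4,5}: Z {1,2,3,4,5}->{2,3,4,5}
Constraint 2 (X + Y = Z) on D(X)={1,3,4} D(Y)={2,3,4} D(Z)={2,3,4,5}: X {1,3,4}->{1,3}; Z {2,3,4,5}->{3,4,5}
Constraint 3 (Y < Z) on D(Y)={2,3,4} D(Z)={3,4,5}: no change
Constraint 4 (Y != Z) on D(Y)={2,3,4} D(Z)={3,4,5}: no change
So after all 4 constraints: D(X) = {1,3}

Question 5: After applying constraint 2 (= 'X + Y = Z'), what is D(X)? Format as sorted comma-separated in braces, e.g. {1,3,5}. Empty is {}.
Answer: {1,3}

Derivation:
Constraint 1 (X < Z) on D(X)={1,3,4} D(Z)={1,2,3,4,5}: Z {1,2,3,4,5}->{2,3,4,5}
Constraint 2 (X + Y = Z) on D(X)={1,3,4} D(Y)={2,3,4} D(Z)={2,3,4,5}: X {1,3,4}->{1,3}; Z {2,3,4,5}->{3,4,5}
So after constraint 2: D(X) = {1,3}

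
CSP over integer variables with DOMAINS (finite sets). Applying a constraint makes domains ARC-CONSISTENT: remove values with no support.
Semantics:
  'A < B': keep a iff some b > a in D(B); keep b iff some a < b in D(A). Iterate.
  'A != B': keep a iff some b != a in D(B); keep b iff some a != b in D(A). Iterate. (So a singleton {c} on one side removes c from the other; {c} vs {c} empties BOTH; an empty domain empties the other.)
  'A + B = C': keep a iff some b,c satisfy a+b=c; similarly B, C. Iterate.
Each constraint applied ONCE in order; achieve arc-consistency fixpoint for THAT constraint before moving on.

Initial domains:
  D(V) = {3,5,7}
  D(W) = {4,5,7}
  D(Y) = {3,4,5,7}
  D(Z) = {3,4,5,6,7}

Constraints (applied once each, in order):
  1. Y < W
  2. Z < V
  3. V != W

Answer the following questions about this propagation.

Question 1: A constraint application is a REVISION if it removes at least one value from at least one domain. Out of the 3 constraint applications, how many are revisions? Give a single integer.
Constraint 1 (Y < W) on D(Y)={3,4,5,7} D(W)={4,5,7}: Y {3,4,5,7}->{3,4,5} => REVISION
Constraint 2 (Z < V) on D(Z)={3,4,5,6,7} D(V)={3,5,7}: Z {3,4,5,6,7}->{3,4,5,6}; V {3,5,7}->{5,7} => REVISION
Constraint 3 (V != W) on D(V)={5,7} D(W)={4,5,7}: no change => not a revision
Total revisions = 2

Answer: 2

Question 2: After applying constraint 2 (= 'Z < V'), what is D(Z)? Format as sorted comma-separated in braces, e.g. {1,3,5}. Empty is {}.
Answer: {3,4,5,6}

Derivation:
Constraint 1 (Y < W) on D(Y)={3,4,5,7} D(W)={4,5,7}: Y {3,4,5,7}->{3,4,5}
Constraint 2 (Z < V) on D(Z)={3,4,5,6,7} D(V)={3,5,7}: Z {3,4,5,6,7}->{3,4,5,6}; V {3,5,7}->{5,7}
So after constraint 2: D(Z) = {3,4,5,6}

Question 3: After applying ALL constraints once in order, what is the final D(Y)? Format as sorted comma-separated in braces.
Constraint 1 (Y < W) on D(Y)={3,4,5,7} D(W)={4,5,7}: Y {3,4,5,7}->{3,4,5}
Constraint 2 (Z < V) on D(Z)={3,4,5,6,7} D(V)={3,5,7}: Z {3,4,5,6,7}->{3,4,5,6}; V {3,5,7}->{5,7}
Constraint 3 (V != W) on D(V)={5,7} D(W)={4,5,7}: no change
So after all 3 constraints: D(Y) = {3,4,5}

Answer: {3,4,5}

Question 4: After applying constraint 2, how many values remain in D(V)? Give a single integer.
Constraint 1 (Y < W) on D(Y)={3,4,5,7} D(W)={4,5,7}: Y {3,4,5,7}->{3,4,5}
Constraint 2 (Z < V) on D(Z)={3,4,5,6,7} D(V)={3,5,7}: Z {3,4,5,6,7}->{3,4,5,6}; V {3,5,7}->{5,7}
So after constraint 2: D(V)={5,7}, size = 2

Answer: 2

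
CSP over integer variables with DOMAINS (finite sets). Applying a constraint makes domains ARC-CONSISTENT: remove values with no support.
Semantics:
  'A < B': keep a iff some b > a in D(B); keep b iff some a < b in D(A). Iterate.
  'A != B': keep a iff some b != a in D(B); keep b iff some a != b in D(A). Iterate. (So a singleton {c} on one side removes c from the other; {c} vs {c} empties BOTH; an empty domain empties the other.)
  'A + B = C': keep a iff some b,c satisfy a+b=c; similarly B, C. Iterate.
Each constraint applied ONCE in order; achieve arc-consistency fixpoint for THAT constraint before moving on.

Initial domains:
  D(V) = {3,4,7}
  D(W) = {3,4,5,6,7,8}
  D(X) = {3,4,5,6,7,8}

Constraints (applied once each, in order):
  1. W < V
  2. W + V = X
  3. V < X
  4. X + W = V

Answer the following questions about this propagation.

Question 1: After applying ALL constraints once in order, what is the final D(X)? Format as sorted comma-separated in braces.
Answer: {}

Derivation:
Constraint 1 (W < V) on D(W)={3,4,5,6,7,8} D(V)={3,4,7}: W {3,4,5,6,7,8}->{3,4,5,6}; V {3,4,7}->{4,7}
Constraint 2 (W + V = X) on D(W)={3,4,5,6} D(V)={4,7} D(X)={3,4,5,6,7,8}: W {3,4,5,6}->{3,4}; V {4,7}->{4}; X {3,4,5,6,7,8}->{7,8}
Constraint 3 (V < X) on D(V)={4} D(X)={7,8}: no change
Constraint 4 (X + W = V) on D(X)={7,8} D(W)={3,4} D(V)={4}: X {7,8}->{}; W {3,4}->{}; V {4}->{}
So after all 4 constraints: D(X) = {}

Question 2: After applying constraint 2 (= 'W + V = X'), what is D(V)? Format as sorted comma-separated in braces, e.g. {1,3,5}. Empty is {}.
Answer: {4}

Derivation:
Constraint 1 (W < V) on D(W)={3,4,5,6,7,8} D(V)={3,4,7}: W {3,4,5,6,7,8}->{3,4,5,6}; V {3,4,7}->{4,7}
Constraint 2 (W + V = X) on D(W)={3,4,5,6} D(V)={4,7} D(X)={3,4,5,6,7,8}: W {3,4,5,6}->{3,4}; V {4,7}->{4}; X {3,4,5,6,7,8}->{7,8}
So after constraint 2: D(V) = {4}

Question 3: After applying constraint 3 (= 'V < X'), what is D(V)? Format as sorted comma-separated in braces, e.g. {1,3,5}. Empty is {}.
Answer: {4}

Derivation:
Constraint 1 (W < V) on D(W)={3,4,5,6,7,8} D(V)={3,4,7}: W {3,4,5,6,7,8}->{3,4,5,6}; V {3,4,7}->{4,7}
Constraint 2 (W + V = X) on D(W)={3,4,5,6} D(V)={4,7} D(X)={3,4,5,6,7,8}: W {3,4,5,6}->{3,4}; V {4,7}->{4}; X {3,4,5,6,7,8}->{7,8}
Constraint 3 (V < X) on D(V)={4} D(X)={7,8}: no change
So after constraint 3: D(V) = {4}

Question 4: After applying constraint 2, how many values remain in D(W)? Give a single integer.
Answer: 2

Derivation:
Constraint 1 (W < V) on D(W)={3,4,5,6,7,8} D(V)={3,4,7}: W {3,4,5,6,7,8}->{3,4,5,6}; V {3,4,7}->{4,7}
Constraint 2 (W + V = X) on D(W)={3,4,5,6} D(V)={4,7} D(X)={3,4,5,6,7,8}: W {3,4,5,6}->{3,4}; V {4,7}->{4}; X {3,4,5,6,7,8}->{7,8}
So after constraint 2: D(W)={3,4}, size = 2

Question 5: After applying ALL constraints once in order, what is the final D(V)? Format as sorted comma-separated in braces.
Answer: {}

Derivation:
Constraint 1 (W < V) on D(W)={3,4,5,6,7,8} D(V)={3,4,7}: W {3,4,5,6,7,8}->{3,4,5,6}; V {3,4,7}->{4,7}
Constraint 2 (W + V = X) on D(W)={3,4,5,6} D(V)={4,7} D(X)={3,4,5,6,7,8}: W {3,4,5,6}->{3,4}; V {4,7}->{4}; X {3,4,5,6,7,8}->{7,8}
Constraint 3 (V < X) on D(V)={4} D(X)={7,8}: no change
Constraint 4 (X + W = V) on D(X)={7,8} D(W)={3,4} D(V)={4}: X {7,8}->{}; W {3,4}->{}; V {4}->{}
So after all 4 constraints: D(V) = {}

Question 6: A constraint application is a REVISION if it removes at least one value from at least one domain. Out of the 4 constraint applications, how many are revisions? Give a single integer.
Answer: 3

Derivation:
Constraint 1 (W < V) on D(W)={3,4,5,6,7,8} D(V)={3,4,7}: W {3,4,5,6,7,8}->{3,4,5,6}; V {3,4,7}->{4,7} => REVISION
Constraint 2 (W + V = X) on D(W)={3,4,5,6} D(V)={4,7} D(X)={3,4,5,6,7,8}: W {3,4,5,6}->{3,4}; V {4,7}->{4}; X {3,4,5,6,7,8}->{7,8} => REVISION
Constraint 3 (V < X) on D(V)={4} D(X)={7,8}: no change => not a revision
Constraint 4 (X + W = V) on D(X)={7,8} D(W)={3,4} D(V)={4}: X {7,8}->{}; W {3,4}->{}; V {4}->{} => REVISION
Total revisions = 3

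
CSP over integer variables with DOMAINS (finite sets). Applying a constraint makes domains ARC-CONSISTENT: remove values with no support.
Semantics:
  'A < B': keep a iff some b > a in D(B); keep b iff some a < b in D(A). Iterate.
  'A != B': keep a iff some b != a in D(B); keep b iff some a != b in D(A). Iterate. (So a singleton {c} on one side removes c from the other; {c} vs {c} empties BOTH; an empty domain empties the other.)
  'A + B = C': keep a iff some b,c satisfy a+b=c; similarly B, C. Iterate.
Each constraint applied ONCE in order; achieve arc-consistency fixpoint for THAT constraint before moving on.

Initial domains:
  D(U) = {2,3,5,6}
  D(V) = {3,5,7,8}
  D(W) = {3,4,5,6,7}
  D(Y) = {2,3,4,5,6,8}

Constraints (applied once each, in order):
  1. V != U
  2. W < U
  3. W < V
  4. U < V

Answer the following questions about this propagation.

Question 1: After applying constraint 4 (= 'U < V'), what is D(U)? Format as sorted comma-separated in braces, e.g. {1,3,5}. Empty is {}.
Constraint 1 (V != U) on D(V)={3,5,7,8} D(U)={2,3,5,6}: no change
Constraint 2 (W < U) on D(W)={3,4,5,6,7} D(U)={2,3,5,6}: W {3,4,5,6,7}->{3,4,5}; U {2,3,5,6}->{5,6}
Constraint 3 (W < V) on D(W)={3,4,5} D(V)={3,5,7,8}: V {3,5,7,8}->{5,7,8}
Constraint 4 (U < V) on D(U)={5,6} D(V)={5,7,8}: V {5,7,8}->{7,8}
So after constraint 4: D(U) = {5,6}

Answer: {5,6}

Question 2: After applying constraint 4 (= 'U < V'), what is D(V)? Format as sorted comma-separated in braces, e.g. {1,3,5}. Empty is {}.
Answer: {7,8}

Derivation:
Constraint 1 (V != U) on D(V)={3,5,7,8} D(U)={2,3,5,6}: no change
Constraint 2 (W < U) on D(W)={3,4,5,6,7} D(U)={2,3,5,6}: W {3,4,5,6,7}->{3,4,5}; U {2,3,5,6}->{5,6}
Constraint 3 (W < V) on D(W)={3,4,5} D(V)={3,5,7,8}: V {3,5,7,8}->{5,7,8}
Constraint 4 (U < V) on D(U)={5,6} D(V)={5,7,8}: V {5,7,8}->{7,8}
So after constraint 4: D(V) = {7,8}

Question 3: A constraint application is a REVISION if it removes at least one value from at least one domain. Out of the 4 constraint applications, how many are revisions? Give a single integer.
Constraint 1 (V != U) on D(V)={3,5,7,8} D(U)={2,3,5,6}: no change => not a revision
Constraint 2 (W < U) on D(W)={3,4,5,6,7} D(U)={2,3,5,6}: W {3,4,5,6,7}->{3,4,5}; U {2,3,5,6}->{5,6} => REVISION
Constraint 3 (W < V) on D(W)={3,4,5} D(V)={3,5,7,8}: V {3,5,7,8}->{5,7,8} => REVISION
Constraint 4 (U < V) on D(U)={5,6} D(V)={5,7,8}: V {5,7,8}->{7,8} => REVISION
Total revisions = 3

Answer: 3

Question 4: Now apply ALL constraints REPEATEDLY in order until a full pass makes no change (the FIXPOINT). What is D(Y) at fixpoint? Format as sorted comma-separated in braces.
Answer: {2,3,4,5,6,8}

Derivation:
pass 0 (initial): D(Y)={2,3,4,5,6,8}
pass 1: U {2,3,5,6}->{5,6}; V {3,5,7,8}->{7,8}; W {3,4,5,6,7}->{3,4,5}
pass 2: no change
Fixpoint after 2 passes: D(Y) = {2,3,4,5,6,8}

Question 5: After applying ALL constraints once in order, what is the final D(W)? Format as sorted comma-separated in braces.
Answer: {3,4,5}

Derivation:
Constraint 1 (V != U) on D(V)={3,5,7,8} D(U)={2,3,5,6}: no change
Constraint 2 (W < U) on D(W)={3,4,5,6,7} D(U)={2,3,5,6}: W {3,4,5,6,7}->{3,4,5}; U {2,3,5,6}->{5,6}
Constraint 3 (W < V) on D(W)={3,4,5} D(V)={3,5,7,8}: V {3,5,7,8}->{5,7,8}
Constraint 4 (U < V) on D(U)={5,6} D(V)={5,7,8}: V {5,7,8}->{7,8}
So after all 4 constraints: D(W) = {3,4,5}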